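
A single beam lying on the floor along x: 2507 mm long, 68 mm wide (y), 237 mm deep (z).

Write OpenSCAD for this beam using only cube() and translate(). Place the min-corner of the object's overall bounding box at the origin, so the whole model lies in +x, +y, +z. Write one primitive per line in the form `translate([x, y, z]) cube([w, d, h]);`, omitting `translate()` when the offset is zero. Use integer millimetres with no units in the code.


cube([2507, 68, 237]);


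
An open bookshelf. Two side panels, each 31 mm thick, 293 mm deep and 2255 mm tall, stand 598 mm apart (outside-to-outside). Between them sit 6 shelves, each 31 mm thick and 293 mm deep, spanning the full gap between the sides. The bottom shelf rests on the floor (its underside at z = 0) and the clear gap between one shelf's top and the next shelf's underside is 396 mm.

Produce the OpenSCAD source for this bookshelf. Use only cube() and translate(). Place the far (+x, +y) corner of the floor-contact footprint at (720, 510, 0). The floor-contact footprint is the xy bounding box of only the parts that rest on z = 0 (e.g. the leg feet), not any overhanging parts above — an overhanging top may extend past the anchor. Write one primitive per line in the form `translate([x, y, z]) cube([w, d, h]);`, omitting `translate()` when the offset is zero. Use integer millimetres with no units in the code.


translate([122, 217, 0]) cube([31, 293, 2255]);
translate([689, 217, 0]) cube([31, 293, 2255]);
translate([153, 217, 0]) cube([536, 293, 31]);
translate([153, 217, 427]) cube([536, 293, 31]);
translate([153, 217, 854]) cube([536, 293, 31]);
translate([153, 217, 1281]) cube([536, 293, 31]);
translate([153, 217, 1708]) cube([536, 293, 31]);
translate([153, 217, 2135]) cube([536, 293, 31]);


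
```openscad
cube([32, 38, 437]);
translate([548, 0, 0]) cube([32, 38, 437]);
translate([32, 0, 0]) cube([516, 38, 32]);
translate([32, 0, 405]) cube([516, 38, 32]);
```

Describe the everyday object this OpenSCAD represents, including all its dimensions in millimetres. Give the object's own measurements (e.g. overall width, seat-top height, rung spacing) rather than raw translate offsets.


A rectangular picture frame lying in the x–z plane (depth along y). The opening is 516 mm wide (x) by 373 mm tall (z), surrounded by a border 32 mm wide on all four sides. The frame is 38 mm deep and is made of two full-height vertical stiles with two horizontal rails fitted between them.


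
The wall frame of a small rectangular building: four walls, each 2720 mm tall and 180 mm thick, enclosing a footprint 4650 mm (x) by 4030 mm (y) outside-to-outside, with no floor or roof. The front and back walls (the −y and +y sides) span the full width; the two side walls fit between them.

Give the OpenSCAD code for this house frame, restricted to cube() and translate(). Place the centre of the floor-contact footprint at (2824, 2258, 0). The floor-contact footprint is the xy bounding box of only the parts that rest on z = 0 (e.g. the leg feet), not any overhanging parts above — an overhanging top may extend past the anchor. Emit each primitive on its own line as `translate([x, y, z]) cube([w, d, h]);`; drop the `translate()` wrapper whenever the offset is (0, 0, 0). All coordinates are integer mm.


translate([499, 243, 0]) cube([4650, 180, 2720]);
translate([499, 4093, 0]) cube([4650, 180, 2720]);
translate([499, 423, 0]) cube([180, 3670, 2720]);
translate([4969, 423, 0]) cube([180, 3670, 2720]);


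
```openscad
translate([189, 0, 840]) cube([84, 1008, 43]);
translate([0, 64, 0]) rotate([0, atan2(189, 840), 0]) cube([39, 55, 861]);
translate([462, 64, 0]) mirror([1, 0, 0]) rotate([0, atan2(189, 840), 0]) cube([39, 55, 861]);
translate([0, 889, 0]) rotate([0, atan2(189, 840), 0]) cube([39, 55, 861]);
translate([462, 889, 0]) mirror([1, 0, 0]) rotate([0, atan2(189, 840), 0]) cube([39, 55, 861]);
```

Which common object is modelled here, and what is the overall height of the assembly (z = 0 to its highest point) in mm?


A sawhorse. The overall height is 883 mm.

A beam across two mirrored pairs of raked legs — a sawhorse. The beam's underside is at z = 840 (matching the legs' vertical rise in atan2(189, 840)) and the beam is 43 mm tall, so its top is at 840 + 43 = 883 mm. The raked legs top out at the beam's underside, so that is the highest point.


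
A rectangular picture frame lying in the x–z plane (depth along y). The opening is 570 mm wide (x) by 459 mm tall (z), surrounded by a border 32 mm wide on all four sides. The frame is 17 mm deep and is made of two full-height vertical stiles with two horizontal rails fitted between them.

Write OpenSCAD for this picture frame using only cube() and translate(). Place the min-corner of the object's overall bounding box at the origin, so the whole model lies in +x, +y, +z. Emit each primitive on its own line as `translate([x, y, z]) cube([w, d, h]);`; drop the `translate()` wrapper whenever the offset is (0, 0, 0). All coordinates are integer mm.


cube([32, 17, 523]);
translate([602, 0, 0]) cube([32, 17, 523]);
translate([32, 0, 0]) cube([570, 17, 32]);
translate([32, 0, 491]) cube([570, 17, 32]);


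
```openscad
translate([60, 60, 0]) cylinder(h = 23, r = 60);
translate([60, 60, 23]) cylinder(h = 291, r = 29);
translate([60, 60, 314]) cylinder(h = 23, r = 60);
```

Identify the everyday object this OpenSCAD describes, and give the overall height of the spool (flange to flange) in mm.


A spool. The overall height is 337 mm.

Three coaxial cylinders, large–small–large — a spool. Two 23 mm flanges and a 291 mm core give 23 + 291 + 23 = 337 mm.


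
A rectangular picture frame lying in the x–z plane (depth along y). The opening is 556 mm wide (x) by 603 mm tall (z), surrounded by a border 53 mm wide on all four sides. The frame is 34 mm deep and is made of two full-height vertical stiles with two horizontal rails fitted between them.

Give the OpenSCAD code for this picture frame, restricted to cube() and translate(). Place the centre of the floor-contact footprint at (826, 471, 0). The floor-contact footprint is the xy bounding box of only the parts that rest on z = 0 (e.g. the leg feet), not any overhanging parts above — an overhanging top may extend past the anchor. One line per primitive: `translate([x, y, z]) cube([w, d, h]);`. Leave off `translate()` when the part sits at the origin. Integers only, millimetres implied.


translate([495, 454, 0]) cube([53, 34, 709]);
translate([1104, 454, 0]) cube([53, 34, 709]);
translate([548, 454, 0]) cube([556, 34, 53]);
translate([548, 454, 656]) cube([556, 34, 53]);


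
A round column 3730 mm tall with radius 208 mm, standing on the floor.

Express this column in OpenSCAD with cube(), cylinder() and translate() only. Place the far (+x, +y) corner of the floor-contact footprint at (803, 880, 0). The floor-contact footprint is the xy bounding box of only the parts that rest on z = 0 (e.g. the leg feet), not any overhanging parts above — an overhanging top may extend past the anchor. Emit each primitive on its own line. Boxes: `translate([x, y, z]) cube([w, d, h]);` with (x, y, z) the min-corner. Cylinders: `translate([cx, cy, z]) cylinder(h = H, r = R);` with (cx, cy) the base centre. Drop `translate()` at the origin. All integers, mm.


translate([595, 672, 0]) cylinder(h = 3730, r = 208);


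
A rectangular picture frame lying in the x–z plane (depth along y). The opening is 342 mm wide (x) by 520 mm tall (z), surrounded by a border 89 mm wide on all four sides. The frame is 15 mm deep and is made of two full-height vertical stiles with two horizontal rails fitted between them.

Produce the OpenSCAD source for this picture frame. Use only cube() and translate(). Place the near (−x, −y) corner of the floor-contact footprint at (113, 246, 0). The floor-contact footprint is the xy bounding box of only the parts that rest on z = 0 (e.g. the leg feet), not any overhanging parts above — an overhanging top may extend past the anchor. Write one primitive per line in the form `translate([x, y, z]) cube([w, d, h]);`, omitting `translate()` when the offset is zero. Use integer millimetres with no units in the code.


translate([113, 246, 0]) cube([89, 15, 698]);
translate([544, 246, 0]) cube([89, 15, 698]);
translate([202, 246, 0]) cube([342, 15, 89]);
translate([202, 246, 609]) cube([342, 15, 89]);


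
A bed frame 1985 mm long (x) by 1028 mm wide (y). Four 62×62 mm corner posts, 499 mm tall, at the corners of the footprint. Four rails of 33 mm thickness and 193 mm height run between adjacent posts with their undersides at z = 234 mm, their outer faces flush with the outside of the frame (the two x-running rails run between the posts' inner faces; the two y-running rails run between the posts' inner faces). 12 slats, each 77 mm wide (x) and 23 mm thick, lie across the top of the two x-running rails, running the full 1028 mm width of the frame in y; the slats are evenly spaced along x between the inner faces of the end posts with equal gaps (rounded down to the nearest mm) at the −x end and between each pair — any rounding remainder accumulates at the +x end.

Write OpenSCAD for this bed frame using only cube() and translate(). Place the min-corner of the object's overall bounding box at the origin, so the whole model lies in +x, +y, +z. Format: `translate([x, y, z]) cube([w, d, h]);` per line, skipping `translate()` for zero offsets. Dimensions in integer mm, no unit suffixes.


cube([62, 62, 499]);
translate([0, 966, 0]) cube([62, 62, 499]);
translate([1923, 0, 0]) cube([62, 62, 499]);
translate([1923, 966, 0]) cube([62, 62, 499]);
translate([62, 0, 234]) cube([1861, 33, 193]);
translate([62, 995, 234]) cube([1861, 33, 193]);
translate([0, 62, 234]) cube([33, 904, 193]);
translate([1952, 62, 234]) cube([33, 904, 193]);
translate([134, 0, 427]) cube([77, 1028, 23]);
translate([283, 0, 427]) cube([77, 1028, 23]);
translate([432, 0, 427]) cube([77, 1028, 23]);
translate([581, 0, 427]) cube([77, 1028, 23]);
translate([730, 0, 427]) cube([77, 1028, 23]);
translate([879, 0, 427]) cube([77, 1028, 23]);
translate([1028, 0, 427]) cube([77, 1028, 23]);
translate([1177, 0, 427]) cube([77, 1028, 23]);
translate([1326, 0, 427]) cube([77, 1028, 23]);
translate([1475, 0, 427]) cube([77, 1028, 23]);
translate([1624, 0, 427]) cube([77, 1028, 23]);
translate([1773, 0, 427]) cube([77, 1028, 23]);


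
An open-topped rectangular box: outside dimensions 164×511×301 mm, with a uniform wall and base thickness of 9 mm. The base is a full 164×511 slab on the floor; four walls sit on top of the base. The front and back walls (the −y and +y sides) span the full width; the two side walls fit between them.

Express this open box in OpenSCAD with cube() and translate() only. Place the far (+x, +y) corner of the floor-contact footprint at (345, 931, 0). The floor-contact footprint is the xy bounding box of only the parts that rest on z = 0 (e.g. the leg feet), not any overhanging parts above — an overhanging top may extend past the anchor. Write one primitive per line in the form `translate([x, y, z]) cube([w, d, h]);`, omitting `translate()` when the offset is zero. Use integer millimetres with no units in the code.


translate([181, 420, 0]) cube([164, 511, 9]);
translate([181, 420, 9]) cube([164, 9, 292]);
translate([181, 922, 9]) cube([164, 9, 292]);
translate([181, 429, 9]) cube([9, 493, 292]);
translate([336, 429, 9]) cube([9, 493, 292]);


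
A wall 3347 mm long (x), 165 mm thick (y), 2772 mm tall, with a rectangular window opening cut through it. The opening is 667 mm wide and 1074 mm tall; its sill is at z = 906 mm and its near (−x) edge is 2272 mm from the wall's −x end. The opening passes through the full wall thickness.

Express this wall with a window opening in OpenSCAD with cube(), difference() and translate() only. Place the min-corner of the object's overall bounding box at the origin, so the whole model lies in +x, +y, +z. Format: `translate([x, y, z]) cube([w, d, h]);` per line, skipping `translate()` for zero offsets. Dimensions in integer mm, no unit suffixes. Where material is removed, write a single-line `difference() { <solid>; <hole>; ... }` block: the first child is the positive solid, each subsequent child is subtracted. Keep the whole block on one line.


difference() { cube([3347, 165, 2772]); translate([2272, 0, 906]) cube([667, 165, 1074]); }


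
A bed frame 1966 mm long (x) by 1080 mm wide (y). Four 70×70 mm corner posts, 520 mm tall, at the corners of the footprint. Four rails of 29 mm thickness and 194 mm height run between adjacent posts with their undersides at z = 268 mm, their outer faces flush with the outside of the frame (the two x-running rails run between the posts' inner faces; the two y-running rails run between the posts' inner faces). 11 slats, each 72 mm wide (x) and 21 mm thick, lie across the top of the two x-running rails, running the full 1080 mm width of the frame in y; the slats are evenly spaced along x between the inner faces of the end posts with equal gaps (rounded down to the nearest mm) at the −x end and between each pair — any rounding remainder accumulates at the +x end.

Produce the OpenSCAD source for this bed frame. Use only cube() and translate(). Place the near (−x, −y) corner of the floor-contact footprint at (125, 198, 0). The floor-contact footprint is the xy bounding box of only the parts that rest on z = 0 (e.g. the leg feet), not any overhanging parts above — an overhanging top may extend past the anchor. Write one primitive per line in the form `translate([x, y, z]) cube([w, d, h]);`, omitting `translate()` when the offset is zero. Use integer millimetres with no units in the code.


translate([125, 198, 0]) cube([70, 70, 520]);
translate([125, 1208, 0]) cube([70, 70, 520]);
translate([2021, 198, 0]) cube([70, 70, 520]);
translate([2021, 1208, 0]) cube([70, 70, 520]);
translate([195, 198, 268]) cube([1826, 29, 194]);
translate([195, 1249, 268]) cube([1826, 29, 194]);
translate([125, 268, 268]) cube([29, 940, 194]);
translate([2062, 268, 268]) cube([29, 940, 194]);
translate([281, 198, 462]) cube([72, 1080, 21]);
translate([439, 198, 462]) cube([72, 1080, 21]);
translate([597, 198, 462]) cube([72, 1080, 21]);
translate([755, 198, 462]) cube([72, 1080, 21]);
translate([913, 198, 462]) cube([72, 1080, 21]);
translate([1071, 198, 462]) cube([72, 1080, 21]);
translate([1229, 198, 462]) cube([72, 1080, 21]);
translate([1387, 198, 462]) cube([72, 1080, 21]);
translate([1545, 198, 462]) cube([72, 1080, 21]);
translate([1703, 198, 462]) cube([72, 1080, 21]);
translate([1861, 198, 462]) cube([72, 1080, 21]);


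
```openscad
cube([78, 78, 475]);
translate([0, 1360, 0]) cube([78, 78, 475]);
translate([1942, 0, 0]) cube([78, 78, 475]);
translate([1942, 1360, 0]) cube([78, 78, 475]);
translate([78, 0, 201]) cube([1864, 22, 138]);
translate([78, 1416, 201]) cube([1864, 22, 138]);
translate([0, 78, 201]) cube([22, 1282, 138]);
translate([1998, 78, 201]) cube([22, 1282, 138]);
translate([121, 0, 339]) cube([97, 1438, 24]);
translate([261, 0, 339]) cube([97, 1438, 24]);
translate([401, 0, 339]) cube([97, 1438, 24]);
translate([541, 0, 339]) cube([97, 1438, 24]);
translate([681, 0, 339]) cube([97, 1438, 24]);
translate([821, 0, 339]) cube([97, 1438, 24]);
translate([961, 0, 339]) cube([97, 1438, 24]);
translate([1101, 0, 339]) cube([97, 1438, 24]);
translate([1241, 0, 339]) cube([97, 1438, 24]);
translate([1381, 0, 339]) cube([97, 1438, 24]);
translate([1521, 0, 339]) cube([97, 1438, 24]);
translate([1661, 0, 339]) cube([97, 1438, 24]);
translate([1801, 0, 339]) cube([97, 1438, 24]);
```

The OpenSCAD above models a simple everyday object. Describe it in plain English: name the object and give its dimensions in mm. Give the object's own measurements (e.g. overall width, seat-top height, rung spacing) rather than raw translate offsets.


A bed frame 2020 mm long (x) by 1438 mm wide (y). Four 78×78 mm corner posts, 475 mm tall, at the corners of the footprint. Four rails of 22 mm thickness and 138 mm height run between adjacent posts with their undersides at z = 201 mm, their outer faces flush with the outside of the frame (the two x-running rails run between the posts' inner faces; the two y-running rails run between the posts' inner faces). 13 slats, each 97 mm wide (x) and 24 mm thick, lie across the top of the two x-running rails, running the full 1438 mm width of the frame in y; along x they sit between the end posts with a 43 mm gap after the −x posts and between neighbouring slats, leaving 44 mm before the +x posts.


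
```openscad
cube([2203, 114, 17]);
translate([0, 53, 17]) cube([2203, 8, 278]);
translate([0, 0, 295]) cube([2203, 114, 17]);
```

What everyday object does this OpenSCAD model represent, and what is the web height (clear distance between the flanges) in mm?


An I-beam. The web height is 278 mm.

Two wide flanges with a thin centred web — an I-beam. Overall 312 mm minus two 17 mm flanges gives a web of 312 − 2·17 = 278 mm.


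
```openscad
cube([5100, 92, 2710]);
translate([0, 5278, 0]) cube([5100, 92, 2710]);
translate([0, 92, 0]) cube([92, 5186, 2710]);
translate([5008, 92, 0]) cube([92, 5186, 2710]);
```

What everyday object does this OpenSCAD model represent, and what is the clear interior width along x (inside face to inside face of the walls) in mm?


A house (or room) frame. The interior width is 4916 mm.

Four 2710 mm walls enclosing a rectangle with no floor or roof — a room or house frame. Outside width is 5100 mm and wall thickness is 92 mm, so the interior width is 5100 − 2 × 92 = 4916 mm.


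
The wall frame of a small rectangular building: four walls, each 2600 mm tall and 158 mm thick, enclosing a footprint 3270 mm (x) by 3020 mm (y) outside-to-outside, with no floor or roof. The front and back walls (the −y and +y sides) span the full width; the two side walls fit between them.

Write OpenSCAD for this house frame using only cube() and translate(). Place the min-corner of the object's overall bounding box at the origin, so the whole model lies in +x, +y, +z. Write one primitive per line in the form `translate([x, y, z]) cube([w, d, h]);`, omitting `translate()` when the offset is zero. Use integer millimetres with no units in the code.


cube([3270, 158, 2600]);
translate([0, 2862, 0]) cube([3270, 158, 2600]);
translate([0, 158, 0]) cube([158, 2704, 2600]);
translate([3112, 158, 0]) cube([158, 2704, 2600]);


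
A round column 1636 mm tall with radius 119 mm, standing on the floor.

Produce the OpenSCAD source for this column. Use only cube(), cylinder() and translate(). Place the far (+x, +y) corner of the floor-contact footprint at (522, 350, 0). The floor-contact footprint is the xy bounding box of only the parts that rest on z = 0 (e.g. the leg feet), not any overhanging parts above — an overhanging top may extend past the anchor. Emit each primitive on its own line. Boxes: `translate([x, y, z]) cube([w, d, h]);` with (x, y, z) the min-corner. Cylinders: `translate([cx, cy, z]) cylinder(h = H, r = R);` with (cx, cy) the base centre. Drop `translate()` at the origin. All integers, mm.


translate([403, 231, 0]) cylinder(h = 1636, r = 119);


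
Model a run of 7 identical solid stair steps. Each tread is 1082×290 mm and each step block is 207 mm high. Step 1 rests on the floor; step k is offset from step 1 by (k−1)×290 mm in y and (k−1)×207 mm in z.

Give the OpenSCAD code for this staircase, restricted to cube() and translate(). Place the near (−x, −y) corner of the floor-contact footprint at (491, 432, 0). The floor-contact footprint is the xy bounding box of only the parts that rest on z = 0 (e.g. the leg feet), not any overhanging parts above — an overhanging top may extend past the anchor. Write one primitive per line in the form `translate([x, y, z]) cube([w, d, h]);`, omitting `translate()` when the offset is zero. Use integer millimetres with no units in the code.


translate([491, 432, 0]) cube([1082, 290, 207]);
translate([491, 722, 207]) cube([1082, 290, 207]);
translate([491, 1012, 414]) cube([1082, 290, 207]);
translate([491, 1302, 621]) cube([1082, 290, 207]);
translate([491, 1592, 828]) cube([1082, 290, 207]);
translate([491, 1882, 1035]) cube([1082, 290, 207]);
translate([491, 2172, 1242]) cube([1082, 290, 207]);


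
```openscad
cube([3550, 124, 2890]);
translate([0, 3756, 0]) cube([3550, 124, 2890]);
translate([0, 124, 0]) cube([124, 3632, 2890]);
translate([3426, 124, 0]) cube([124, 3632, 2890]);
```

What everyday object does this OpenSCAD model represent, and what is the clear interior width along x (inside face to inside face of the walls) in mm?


A house (or room) frame. The interior width is 3302 mm.

Four 2890 mm walls enclosing a rectangle with no floor or roof — a room or house frame. Outside width is 3550 mm and wall thickness is 124 mm, so the interior width is 3550 − 2 × 124 = 3302 mm.


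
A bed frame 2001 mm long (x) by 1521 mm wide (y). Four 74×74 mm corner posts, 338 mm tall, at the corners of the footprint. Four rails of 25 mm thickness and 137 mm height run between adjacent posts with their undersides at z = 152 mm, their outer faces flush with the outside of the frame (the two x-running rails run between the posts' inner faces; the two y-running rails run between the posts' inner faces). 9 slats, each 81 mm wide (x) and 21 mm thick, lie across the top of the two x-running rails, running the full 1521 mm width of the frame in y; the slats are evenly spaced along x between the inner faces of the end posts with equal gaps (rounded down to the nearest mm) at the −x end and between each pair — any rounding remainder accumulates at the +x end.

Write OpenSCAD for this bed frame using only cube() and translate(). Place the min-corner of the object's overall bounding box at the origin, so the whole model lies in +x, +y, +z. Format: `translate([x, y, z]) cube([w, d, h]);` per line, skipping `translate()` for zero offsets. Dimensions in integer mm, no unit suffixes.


cube([74, 74, 338]);
translate([0, 1447, 0]) cube([74, 74, 338]);
translate([1927, 0, 0]) cube([74, 74, 338]);
translate([1927, 1447, 0]) cube([74, 74, 338]);
translate([74, 0, 152]) cube([1853, 25, 137]);
translate([74, 1496, 152]) cube([1853, 25, 137]);
translate([0, 74, 152]) cube([25, 1373, 137]);
translate([1976, 74, 152]) cube([25, 1373, 137]);
translate([186, 0, 289]) cube([81, 1521, 21]);
translate([379, 0, 289]) cube([81, 1521, 21]);
translate([572, 0, 289]) cube([81, 1521, 21]);
translate([765, 0, 289]) cube([81, 1521, 21]);
translate([958, 0, 289]) cube([81, 1521, 21]);
translate([1151, 0, 289]) cube([81, 1521, 21]);
translate([1344, 0, 289]) cube([81, 1521, 21]);
translate([1537, 0, 289]) cube([81, 1521, 21]);
translate([1730, 0, 289]) cube([81, 1521, 21]);


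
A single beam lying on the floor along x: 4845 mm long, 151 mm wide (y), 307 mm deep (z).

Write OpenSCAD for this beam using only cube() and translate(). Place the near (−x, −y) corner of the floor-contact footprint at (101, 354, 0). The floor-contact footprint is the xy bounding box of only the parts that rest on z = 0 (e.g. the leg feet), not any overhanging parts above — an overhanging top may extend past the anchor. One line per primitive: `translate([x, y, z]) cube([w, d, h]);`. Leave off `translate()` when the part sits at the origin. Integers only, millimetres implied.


translate([101, 354, 0]) cube([4845, 151, 307]);


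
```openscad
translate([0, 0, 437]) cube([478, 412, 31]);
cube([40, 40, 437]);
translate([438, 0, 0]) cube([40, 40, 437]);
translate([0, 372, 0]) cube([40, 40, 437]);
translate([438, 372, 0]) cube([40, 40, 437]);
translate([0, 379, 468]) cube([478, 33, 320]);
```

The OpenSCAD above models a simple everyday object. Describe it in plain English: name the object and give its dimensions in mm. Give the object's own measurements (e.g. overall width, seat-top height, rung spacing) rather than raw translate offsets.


A chair. The seat is a 478×412×31 mm slab with its top at z = 468 mm, on four 40×40 mm corner legs (flush with the seat edges, standing on z = 0). A flat backrest 33 mm thick, 320 mm tall, spans the full seat width and rises from the seat top along its +y edge, rear face flush with the rear of the seat.


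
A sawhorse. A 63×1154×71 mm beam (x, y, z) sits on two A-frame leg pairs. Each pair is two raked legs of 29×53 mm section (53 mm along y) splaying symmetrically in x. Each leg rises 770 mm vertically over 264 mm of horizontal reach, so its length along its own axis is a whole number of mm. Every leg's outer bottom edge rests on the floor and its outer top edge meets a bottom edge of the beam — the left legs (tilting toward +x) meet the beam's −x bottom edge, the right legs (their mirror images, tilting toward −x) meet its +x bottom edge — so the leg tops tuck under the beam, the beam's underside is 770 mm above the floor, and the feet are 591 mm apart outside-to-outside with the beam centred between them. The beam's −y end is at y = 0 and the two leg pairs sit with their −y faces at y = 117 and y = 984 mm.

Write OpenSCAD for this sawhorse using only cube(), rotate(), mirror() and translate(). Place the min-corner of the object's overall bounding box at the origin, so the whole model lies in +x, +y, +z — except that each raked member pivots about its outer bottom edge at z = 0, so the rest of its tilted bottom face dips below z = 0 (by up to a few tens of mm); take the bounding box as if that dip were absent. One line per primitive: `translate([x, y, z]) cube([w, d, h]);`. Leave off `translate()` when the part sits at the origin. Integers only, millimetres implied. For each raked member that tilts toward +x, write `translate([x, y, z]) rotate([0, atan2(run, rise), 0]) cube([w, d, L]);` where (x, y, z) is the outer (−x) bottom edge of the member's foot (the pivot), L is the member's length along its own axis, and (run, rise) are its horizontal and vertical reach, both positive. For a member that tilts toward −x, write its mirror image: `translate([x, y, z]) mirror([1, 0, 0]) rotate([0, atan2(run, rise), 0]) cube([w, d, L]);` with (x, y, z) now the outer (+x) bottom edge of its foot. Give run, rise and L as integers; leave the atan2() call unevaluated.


translate([264, 0, 770]) cube([63, 1154, 71]);
translate([0, 117, 0]) rotate([0, atan2(264, 770), 0]) cube([29, 53, 814]);
translate([591, 117, 0]) mirror([1, 0, 0]) rotate([0, atan2(264, 770), 0]) cube([29, 53, 814]);
translate([0, 984, 0]) rotate([0, atan2(264, 770), 0]) cube([29, 53, 814]);
translate([591, 984, 0]) mirror([1, 0, 0]) rotate([0, atan2(264, 770), 0]) cube([29, 53, 814]);


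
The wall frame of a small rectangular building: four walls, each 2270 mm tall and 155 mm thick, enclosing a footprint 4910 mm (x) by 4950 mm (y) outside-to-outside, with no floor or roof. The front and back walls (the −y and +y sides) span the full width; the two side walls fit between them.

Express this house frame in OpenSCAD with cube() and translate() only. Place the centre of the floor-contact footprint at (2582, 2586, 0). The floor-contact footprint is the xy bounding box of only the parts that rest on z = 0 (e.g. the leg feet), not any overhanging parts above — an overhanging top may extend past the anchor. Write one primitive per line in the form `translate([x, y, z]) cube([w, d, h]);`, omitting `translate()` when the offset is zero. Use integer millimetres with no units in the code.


translate([127, 111, 0]) cube([4910, 155, 2270]);
translate([127, 4906, 0]) cube([4910, 155, 2270]);
translate([127, 266, 0]) cube([155, 4640, 2270]);
translate([4882, 266, 0]) cube([155, 4640, 2270]);


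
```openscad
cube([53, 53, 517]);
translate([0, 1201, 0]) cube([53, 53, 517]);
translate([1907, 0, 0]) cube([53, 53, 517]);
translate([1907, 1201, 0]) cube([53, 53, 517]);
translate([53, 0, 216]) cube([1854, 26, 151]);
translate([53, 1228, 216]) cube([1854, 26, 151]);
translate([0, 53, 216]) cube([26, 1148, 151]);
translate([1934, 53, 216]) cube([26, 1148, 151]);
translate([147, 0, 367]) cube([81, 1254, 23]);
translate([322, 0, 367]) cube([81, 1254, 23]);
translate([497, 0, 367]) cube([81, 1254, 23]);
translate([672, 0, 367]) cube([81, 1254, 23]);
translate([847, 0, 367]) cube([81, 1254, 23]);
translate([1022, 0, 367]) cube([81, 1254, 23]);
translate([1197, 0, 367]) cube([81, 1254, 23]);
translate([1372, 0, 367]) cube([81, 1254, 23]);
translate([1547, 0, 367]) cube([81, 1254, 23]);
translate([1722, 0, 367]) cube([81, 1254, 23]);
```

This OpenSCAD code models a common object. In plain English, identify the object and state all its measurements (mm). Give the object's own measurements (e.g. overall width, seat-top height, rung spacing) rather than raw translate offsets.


A bed frame 1960 mm long (x) by 1254 mm wide (y). Four 53×53 mm corner posts, 517 mm tall, at the corners of the footprint. Four rails of 26 mm thickness and 151 mm height run between adjacent posts with their undersides at z = 216 mm, their outer faces flush with the outside of the frame (the two x-running rails run between the posts' inner faces; the two y-running rails run between the posts' inner faces). 10 slats, each 81 mm wide (x) and 23 mm thick, lie across the top of the two x-running rails, running the full 1254 mm width of the frame in y; along x they sit between the end posts with a 94 mm gap after the −x posts and between neighbouring slats, leaving 104 mm before the +x posts.


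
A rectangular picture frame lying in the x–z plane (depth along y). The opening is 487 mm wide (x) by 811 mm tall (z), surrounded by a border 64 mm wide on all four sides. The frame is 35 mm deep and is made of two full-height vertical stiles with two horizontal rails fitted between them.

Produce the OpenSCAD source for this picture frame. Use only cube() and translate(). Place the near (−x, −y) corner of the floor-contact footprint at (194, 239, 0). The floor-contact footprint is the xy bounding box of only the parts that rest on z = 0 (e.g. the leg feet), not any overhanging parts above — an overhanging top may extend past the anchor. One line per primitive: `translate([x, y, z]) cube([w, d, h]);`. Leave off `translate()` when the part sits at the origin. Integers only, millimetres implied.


translate([194, 239, 0]) cube([64, 35, 939]);
translate([745, 239, 0]) cube([64, 35, 939]);
translate([258, 239, 0]) cube([487, 35, 64]);
translate([258, 239, 875]) cube([487, 35, 64]);


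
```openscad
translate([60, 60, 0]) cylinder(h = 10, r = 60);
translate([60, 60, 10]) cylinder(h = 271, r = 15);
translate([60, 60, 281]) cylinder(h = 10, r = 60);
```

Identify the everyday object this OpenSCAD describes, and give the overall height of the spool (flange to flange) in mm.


A spool. The overall height is 291 mm.

Three coaxial cylinders, large–small–large — a spool. Two 10 mm flanges and a 271 mm core give 10 + 271 + 10 = 291 mm.


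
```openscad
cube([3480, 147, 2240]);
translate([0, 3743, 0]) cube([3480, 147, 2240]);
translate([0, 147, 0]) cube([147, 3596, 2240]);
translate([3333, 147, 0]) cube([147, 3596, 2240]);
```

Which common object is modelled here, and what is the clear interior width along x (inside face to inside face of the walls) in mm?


A house (or room) frame. The interior width is 3186 mm.

Four 2240 mm walls enclosing a rectangle with no floor or roof — a room or house frame. Outside width is 3480 mm and wall thickness is 147 mm, so the interior width is 3480 − 2 × 147 = 3186 mm.


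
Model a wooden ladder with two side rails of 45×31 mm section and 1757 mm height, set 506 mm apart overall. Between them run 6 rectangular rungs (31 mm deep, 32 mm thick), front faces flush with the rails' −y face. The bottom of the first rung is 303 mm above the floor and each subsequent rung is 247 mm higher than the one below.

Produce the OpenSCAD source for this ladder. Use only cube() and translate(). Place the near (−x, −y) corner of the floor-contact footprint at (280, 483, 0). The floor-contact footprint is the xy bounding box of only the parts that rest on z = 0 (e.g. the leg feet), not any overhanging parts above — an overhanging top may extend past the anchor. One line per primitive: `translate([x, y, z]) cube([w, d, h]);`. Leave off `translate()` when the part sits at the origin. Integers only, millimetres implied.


// rung span = 506 - 2*45 = 416
// rung[k] z = 303 + k*247
translate([280, 483, 0]) cube([45, 31, 1757]);
translate([741, 483, 0]) cube([45, 31, 1757]);
translate([325, 483, 303]) cube([416, 31, 32]);
translate([325, 483, 550]) cube([416, 31, 32]);
translate([325, 483, 797]) cube([416, 31, 32]);
translate([325, 483, 1044]) cube([416, 31, 32]);
translate([325, 483, 1291]) cube([416, 31, 32]);
translate([325, 483, 1538]) cube([416, 31, 32]);


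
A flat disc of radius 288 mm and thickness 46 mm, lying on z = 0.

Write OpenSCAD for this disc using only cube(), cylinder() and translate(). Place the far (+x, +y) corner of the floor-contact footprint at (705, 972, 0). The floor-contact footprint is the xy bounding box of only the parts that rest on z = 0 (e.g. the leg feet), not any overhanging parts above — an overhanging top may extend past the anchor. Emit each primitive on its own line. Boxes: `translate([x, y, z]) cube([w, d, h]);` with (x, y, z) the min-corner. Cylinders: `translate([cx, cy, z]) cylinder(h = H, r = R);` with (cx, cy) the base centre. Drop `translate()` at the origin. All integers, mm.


translate([417, 684, 0]) cylinder(h = 46, r = 288);


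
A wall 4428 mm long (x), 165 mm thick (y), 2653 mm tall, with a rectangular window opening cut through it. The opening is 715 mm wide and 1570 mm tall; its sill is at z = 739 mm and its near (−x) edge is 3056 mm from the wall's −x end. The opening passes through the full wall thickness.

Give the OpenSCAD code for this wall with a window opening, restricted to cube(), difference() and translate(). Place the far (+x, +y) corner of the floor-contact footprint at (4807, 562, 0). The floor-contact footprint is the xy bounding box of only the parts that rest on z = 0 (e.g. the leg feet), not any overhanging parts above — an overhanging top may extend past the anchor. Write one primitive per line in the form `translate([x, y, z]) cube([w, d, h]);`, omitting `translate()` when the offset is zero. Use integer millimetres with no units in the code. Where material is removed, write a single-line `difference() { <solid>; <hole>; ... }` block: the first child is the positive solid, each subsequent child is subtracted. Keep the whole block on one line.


difference() { translate([379, 397, 0]) cube([4428, 165, 2653]); translate([3435, 397, 739]) cube([715, 165, 1570]); }


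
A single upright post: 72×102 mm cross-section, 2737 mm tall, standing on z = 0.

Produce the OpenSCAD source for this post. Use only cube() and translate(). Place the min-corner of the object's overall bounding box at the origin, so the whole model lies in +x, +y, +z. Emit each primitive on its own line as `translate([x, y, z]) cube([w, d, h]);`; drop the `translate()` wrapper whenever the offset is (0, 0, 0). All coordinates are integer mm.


cube([72, 102, 2737]);


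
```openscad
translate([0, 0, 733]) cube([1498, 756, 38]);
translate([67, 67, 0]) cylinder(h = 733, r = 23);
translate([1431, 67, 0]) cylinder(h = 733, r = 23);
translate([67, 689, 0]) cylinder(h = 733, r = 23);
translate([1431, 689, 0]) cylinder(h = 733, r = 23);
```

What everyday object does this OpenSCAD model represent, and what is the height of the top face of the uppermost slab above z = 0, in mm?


A table. The table height is 771 mm.

A 1498×756×38 slab sits at z = 733 on four Ø46 mm round legs — a table. The top surface is at 733 + 38 = 771 mm.


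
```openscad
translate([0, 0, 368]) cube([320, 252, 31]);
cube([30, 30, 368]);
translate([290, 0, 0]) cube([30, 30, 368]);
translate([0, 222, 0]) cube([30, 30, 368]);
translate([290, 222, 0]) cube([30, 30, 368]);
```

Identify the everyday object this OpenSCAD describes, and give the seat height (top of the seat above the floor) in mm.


A stool. The seat height is 399 mm.

A 320×252×31 slab at z = 368 on four corner posts — a stool. The seat top is 368 + 31 = 399 mm.


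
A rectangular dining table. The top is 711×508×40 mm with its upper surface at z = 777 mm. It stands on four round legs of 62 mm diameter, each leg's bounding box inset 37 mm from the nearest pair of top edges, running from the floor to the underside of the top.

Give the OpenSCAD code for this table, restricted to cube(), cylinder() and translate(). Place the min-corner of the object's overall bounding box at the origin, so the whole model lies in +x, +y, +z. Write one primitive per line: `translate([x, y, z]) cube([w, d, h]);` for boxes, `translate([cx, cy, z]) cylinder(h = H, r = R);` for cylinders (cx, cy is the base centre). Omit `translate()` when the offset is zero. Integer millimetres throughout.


translate([0, 0, 737]) cube([711, 508, 40]);
translate([68, 68, 0]) cylinder(h = 737, r = 31);
translate([643, 68, 0]) cylinder(h = 737, r = 31);
translate([68, 440, 0]) cylinder(h = 737, r = 31);
translate([643, 440, 0]) cylinder(h = 737, r = 31);


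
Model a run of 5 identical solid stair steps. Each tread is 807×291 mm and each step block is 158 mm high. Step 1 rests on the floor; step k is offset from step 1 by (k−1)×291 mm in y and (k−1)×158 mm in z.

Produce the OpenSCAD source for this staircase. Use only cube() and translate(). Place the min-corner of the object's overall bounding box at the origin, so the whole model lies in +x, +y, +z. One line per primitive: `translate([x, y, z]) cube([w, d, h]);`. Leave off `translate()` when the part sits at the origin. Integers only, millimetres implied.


cube([807, 291, 158]);
translate([0, 291, 158]) cube([807, 291, 158]);
translate([0, 582, 316]) cube([807, 291, 158]);
translate([0, 873, 474]) cube([807, 291, 158]);
translate([0, 1164, 632]) cube([807, 291, 158]);


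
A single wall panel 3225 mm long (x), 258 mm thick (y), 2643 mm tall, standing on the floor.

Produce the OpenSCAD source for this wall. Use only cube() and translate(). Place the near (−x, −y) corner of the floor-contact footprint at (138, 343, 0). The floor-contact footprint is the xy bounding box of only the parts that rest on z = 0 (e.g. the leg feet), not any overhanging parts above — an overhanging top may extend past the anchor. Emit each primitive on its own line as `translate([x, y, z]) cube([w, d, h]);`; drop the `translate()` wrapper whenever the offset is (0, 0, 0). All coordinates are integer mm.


translate([138, 343, 0]) cube([3225, 258, 2643]);


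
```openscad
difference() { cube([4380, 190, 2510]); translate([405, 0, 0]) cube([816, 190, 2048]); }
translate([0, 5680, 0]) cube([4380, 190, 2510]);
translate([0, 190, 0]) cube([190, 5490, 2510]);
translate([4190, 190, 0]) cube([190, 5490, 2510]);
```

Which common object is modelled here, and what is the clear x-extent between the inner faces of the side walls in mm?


A single room. The interior width is 4000 mm.

Four walls enclosing a rectangle with a door in the front wall — a room. Outside width 4380 minus two 190 mm walls gives 4000 mm.


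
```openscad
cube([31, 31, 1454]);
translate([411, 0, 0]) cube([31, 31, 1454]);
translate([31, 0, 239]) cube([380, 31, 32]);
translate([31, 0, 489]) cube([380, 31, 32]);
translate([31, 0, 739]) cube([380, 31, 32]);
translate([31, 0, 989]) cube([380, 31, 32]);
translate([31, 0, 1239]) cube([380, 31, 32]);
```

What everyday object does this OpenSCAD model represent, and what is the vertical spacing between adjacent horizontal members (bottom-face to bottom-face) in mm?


A ladder. The rung spacing is 250 mm.

Two tall 31×31 posts with 5 short bars between them — a ladder. Adjacent rungs sit at z = 239 and z = 489, so the spacing is 489 − 239 = 250 mm.


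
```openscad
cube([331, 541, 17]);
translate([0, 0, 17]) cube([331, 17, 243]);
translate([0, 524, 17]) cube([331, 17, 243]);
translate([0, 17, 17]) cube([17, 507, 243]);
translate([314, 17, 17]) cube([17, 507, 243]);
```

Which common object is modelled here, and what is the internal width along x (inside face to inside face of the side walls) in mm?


An open box. The internal width is 297 mm.

A 331×541 base slab with four walls standing on it — an open box. The base is 331 mm wide and the walls are 17 mm thick, so the internal width is 331 − 2 × 17 = 297 mm.
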